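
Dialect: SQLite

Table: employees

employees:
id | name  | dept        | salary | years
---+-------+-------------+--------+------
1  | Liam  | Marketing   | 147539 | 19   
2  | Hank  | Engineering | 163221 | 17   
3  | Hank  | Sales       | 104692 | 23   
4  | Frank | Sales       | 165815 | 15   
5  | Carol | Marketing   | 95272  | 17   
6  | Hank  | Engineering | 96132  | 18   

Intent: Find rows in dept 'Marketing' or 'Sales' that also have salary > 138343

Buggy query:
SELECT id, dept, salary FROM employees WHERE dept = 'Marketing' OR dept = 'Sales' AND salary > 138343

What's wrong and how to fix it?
Bug: AND binds tighter than OR, so this parses as dept = 'Marketing' OR (dept = 'Sales' AND salary > 138343)

Fix: Add parentheses around the OR so the AND applies to both alternatives

Corrected query:
SELECT id, dept, salary FROM employees WHERE (dept = 'Marketing' OR dept = 'Sales') AND salary > 138343

Result:
id | dept      | salary
---+-----------+-------
1  | Marketing | 147539
4  | Sales     | 165815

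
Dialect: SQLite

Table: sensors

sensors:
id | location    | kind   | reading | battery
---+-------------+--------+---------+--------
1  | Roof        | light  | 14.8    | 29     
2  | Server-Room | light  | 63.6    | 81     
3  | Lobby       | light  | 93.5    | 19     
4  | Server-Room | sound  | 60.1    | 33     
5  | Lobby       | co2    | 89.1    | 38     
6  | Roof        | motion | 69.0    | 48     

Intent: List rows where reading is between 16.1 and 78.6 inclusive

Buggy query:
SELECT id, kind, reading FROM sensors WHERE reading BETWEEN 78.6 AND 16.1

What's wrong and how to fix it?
Bug: BETWEEN expects the lower bound first; with 78.6 AND 16.1 the range is empty

Fix: Write BETWEEN 16.1 AND 78.6

Corrected query:
SELECT id, kind, reading FROM sensors WHERE reading BETWEEN 16.1 AND 78.6

Result:
id | kind   | reading
---+--------+--------
2  | light  | 63.6   
4  | sound  | 60.1   
6  | motion | 69     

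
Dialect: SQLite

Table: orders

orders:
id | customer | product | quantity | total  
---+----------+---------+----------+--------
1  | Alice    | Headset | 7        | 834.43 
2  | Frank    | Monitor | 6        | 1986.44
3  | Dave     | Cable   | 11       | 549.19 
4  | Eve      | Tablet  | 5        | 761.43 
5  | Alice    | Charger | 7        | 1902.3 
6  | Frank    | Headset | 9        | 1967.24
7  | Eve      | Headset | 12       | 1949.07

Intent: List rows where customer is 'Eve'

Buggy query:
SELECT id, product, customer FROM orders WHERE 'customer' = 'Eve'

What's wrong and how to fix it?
Bug: Single quotes denote string literals in SQL; the column name is being compared as a constant string

Fix: Reference the column as customer without single quotes

Corrected query:
SELECT id, product, customer FROM orders WHERE customer = 'Eve'

Result:
id | product | customer
---+---------+---------
4  | Tablet  | Eve     
7  | Headset | Eve     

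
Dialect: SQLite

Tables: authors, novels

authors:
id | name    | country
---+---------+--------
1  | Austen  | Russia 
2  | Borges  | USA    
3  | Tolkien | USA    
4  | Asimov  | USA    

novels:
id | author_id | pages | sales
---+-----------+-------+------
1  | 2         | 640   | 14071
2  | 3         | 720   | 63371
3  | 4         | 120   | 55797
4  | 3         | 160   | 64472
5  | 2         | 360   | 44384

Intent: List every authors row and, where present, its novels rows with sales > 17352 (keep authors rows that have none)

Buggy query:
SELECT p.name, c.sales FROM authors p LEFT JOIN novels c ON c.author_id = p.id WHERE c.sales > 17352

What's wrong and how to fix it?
Bug: A WHERE condition on the right-hand table after LEFT JOIN drops unmatched parents

Fix: Move the right-table condition into the ON clause so unmatched parents are kept

Corrected query:
SELECT p.name, c.sales FROM authors p LEFT JOIN novels c ON c.author_id = p.id AND c.sales > 17352

Result:
name    | sales
--------+------
Austen  | NULL 
Borges  | 44384
Tolkien | 63371
Tolkien | 64472
Asimov  | 55797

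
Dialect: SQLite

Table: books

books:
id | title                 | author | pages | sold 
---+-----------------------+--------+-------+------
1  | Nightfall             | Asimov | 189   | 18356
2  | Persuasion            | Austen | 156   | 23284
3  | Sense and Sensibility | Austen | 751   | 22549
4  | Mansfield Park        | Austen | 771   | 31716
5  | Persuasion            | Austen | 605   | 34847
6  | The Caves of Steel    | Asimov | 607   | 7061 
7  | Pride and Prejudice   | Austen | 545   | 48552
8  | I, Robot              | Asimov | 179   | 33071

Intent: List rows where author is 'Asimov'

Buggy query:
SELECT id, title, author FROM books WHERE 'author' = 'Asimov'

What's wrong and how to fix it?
Bug: Single quotes denote string literals in SQL; the column name is being compared as a constant string

Fix: Remove the quotes around the column name (or use double quotes for an identifier)

Corrected query:
SELECT id, title, author FROM books WHERE author = 'Asimov'

Result:
id | title              | author
---+--------------------+-------
1  | Nightfall          | Asimov
6  | The Caves of Steel | Asimov
8  | I, Robot           | Asimov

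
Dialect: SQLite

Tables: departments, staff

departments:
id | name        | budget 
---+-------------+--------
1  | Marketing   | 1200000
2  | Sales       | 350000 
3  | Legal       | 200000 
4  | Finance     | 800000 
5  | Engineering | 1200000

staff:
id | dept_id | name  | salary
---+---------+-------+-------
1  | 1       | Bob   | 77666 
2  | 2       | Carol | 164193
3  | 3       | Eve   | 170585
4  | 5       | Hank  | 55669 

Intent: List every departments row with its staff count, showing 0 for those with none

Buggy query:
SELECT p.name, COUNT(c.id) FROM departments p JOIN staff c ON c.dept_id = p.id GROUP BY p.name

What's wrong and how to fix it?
Bug: An inner join excludes parents with zero children

Fix: Switch to LEFT JOIN to retain unmatched parent rows

Corrected query:
SELECT p.name, COUNT(c.id) FROM departments p LEFT JOIN staff c ON c.dept_id = p.id GROUP BY p.name

Result:
name        | COUNT(c.id)
------------+------------
Engineering | 1          
Finance     | 0          
Legal       | 1          
Marketing   | 1          
Sales       | 1          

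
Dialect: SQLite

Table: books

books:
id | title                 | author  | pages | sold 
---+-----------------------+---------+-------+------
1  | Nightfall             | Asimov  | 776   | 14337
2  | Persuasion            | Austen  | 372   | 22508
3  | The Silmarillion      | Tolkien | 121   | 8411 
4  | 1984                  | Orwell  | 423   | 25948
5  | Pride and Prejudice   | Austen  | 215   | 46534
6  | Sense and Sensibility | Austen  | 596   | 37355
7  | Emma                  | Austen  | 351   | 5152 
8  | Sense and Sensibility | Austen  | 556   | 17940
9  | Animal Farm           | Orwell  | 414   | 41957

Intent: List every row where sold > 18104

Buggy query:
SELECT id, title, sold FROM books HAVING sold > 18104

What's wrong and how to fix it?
Bug: This is a non-aggregate query (no GROUP BY, no aggregates), so in SQLite the HAVING clause is invalid here; a row-level condition belongs in WHERE

Fix: Use WHERE for row-level filtering

Corrected query:
SELECT id, title, sold FROM books WHERE sold > 18104

Result:
id | title                 | sold 
---+-----------------------+------
2  | Persuasion            | 22508
4  | 1984                  | 25948
5  | Pride and Prejudice   | 46534
6  | Sense and Sensibility | 37355
9  | Animal Farm           | 41957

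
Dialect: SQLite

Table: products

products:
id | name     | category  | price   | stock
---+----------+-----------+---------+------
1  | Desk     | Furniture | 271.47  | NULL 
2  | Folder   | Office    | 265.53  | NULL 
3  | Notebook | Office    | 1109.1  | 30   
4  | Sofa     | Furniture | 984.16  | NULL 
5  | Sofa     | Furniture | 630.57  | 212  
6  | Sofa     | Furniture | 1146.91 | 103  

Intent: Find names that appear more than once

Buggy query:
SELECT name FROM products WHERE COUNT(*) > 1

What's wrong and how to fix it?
Bug: WHERE can't reference COUNT(*); aggregates are computed after WHERE

Fix: Group first, then use HAVING for the count condition

Corrected query:
SELECT name FROM products GROUP BY name HAVING COUNT(*) > 1

Result:
name
----
Sofa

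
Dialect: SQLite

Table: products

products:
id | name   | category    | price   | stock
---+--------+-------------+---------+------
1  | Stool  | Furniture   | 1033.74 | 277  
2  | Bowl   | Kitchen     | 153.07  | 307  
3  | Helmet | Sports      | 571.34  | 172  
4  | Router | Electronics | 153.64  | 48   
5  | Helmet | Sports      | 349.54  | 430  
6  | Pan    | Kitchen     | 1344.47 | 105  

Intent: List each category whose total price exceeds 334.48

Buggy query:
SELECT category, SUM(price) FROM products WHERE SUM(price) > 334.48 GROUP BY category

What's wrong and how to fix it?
Bug: Aggregate functions cannot appear in a WHERE clause

Fix: Use HAVING (which filters groups after aggregation) instead of WHERE

Corrected query:
SELECT category, SUM(price) FROM products GROUP BY category HAVING SUM(price) > 334.48

Result:
category  | SUM(price)
----------+-----------
Furniture | 1033.74   
Kitchen   | 1497.54   
Sports    | 920.88    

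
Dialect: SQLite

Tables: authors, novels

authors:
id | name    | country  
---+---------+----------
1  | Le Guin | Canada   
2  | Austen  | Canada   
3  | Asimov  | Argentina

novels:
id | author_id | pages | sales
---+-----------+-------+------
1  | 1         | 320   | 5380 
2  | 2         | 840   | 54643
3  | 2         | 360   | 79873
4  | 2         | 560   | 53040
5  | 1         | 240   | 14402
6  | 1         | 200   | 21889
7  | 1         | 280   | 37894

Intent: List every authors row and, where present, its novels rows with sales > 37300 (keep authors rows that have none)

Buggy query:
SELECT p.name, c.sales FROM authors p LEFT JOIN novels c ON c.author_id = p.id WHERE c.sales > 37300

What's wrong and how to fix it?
Bug: Filtering c.sales in WHERE discards the NULL rows produced by LEFT JOIN, turning it into an inner join

Fix: Move the right-table condition into the ON clause so unmatched parents are kept

Corrected query:
SELECT p.name, c.sales FROM authors p LEFT JOIN novels c ON c.author_id = p.id AND c.sales > 37300

Result:
name    | sales
--------+------
Le Guin | 37894
Austen  | 53040
Austen  | 54643
Austen  | 79873
Asimov  | NULL 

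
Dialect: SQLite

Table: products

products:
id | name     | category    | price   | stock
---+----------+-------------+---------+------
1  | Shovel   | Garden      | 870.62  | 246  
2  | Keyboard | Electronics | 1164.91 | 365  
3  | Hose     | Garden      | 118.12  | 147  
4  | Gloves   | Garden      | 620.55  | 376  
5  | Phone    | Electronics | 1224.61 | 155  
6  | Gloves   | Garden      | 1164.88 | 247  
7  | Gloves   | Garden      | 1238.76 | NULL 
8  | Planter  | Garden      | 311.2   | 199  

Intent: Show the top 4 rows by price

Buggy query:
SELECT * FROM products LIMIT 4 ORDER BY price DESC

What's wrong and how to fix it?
Bug: LIMIT must come after ORDER BY

Fix: Swap the clauses: ORDER BY first, then LIMIT

Corrected query:
SELECT * FROM products ORDER BY price DESC LIMIT 4

Result:
id | name     | category    | price   | stock
---+----------+-------------+---------+------
7  | Gloves   | Garden      | 1238.76 | NULL 
5  | Phone    | Electronics | 1224.61 | 155  
2  | Keyboard | Electronics | 1164.91 | 365  
6  | Gloves   | Garden      | 1164.88 | 247  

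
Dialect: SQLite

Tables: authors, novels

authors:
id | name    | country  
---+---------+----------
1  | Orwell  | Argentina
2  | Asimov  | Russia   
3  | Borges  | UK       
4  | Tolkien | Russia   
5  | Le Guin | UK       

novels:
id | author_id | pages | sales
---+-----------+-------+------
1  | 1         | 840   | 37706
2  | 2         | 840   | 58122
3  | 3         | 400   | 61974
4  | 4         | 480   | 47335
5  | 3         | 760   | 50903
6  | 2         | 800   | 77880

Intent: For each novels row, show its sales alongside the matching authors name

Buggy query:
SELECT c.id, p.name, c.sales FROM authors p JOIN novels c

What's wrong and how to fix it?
Bug: Missing join condition: each novels row is matched to all authors rows instead of just its own

Fix: Specify the join condition linking the foreign key to the parent id

Corrected query:
SELECT c.id, p.name, c.sales FROM authors p JOIN novels c ON c.author_id = p.id

Result:
id | name    | sales
---+---------+------
1  | Orwell  | 37706
2  | Asimov  | 58122
3  | Borges  | 61974
4  | Tolkien | 47335
5  | Borges  | 50903
6  | Asimov  | 77880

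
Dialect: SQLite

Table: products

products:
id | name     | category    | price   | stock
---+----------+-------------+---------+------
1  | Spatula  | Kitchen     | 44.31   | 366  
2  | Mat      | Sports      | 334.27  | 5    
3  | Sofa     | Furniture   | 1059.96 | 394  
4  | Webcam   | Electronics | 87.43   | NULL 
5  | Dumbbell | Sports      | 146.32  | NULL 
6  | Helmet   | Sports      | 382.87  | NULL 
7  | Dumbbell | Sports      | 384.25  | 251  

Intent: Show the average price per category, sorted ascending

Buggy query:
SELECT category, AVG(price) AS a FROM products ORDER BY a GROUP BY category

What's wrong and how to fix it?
Bug: ORDER BY appears before GROUP BY; SQL clause order requires GROUP BY first

Fix: Reorder: SELECT … FROM … GROUP BY … ORDER BY …

Corrected query:
SELECT category, AVG(price) AS a FROM products GROUP BY category ORDER BY a

Result:
category    | a       
------------+---------
Kitchen     | 44.31   
Electronics | 87.43   
Sports      | 311.9275
Furniture   | 1059.96 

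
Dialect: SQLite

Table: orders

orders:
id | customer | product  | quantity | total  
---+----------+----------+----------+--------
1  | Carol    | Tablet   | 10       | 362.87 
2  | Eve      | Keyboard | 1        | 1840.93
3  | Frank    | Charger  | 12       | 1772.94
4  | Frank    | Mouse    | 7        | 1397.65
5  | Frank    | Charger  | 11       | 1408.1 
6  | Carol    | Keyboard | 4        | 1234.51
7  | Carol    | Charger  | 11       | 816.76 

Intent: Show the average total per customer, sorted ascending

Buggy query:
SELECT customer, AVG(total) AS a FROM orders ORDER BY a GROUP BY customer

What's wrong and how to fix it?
Bug: ORDER BY appears before GROUP BY; SQL clause order requires GROUP BY first

Fix: Reorder: SELECT … FROM … GROUP BY … ORDER BY …

Corrected query:
SELECT customer, AVG(total) AS a FROM orders GROUP BY customer ORDER BY a

Result:
customer | a         
---------+-----------
Carol    | 804.713333
Frank    | 1526.23   
Eve      | 1840.93   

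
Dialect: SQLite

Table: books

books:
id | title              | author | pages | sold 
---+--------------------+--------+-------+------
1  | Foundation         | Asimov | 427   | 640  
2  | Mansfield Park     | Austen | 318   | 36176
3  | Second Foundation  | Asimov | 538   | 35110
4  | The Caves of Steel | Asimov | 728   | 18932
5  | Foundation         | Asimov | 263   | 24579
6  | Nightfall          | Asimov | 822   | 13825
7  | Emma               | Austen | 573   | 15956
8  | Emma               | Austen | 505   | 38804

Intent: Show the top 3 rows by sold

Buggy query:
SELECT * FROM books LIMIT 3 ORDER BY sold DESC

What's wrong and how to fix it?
Bug: LIMIT must come after ORDER BY

Fix: Sort with ORDER BY, then apply LIMIT

Corrected query:
SELECT * FROM books ORDER BY sold DESC LIMIT 3

Result:
id | title             | author | pages | sold 
---+-------------------+--------+-------+------
8  | Emma              | Austen | 505   | 38804
2  | Mansfield Park    | Austen | 318   | 36176
3  | Second Foundation | Asimov | 538   | 35110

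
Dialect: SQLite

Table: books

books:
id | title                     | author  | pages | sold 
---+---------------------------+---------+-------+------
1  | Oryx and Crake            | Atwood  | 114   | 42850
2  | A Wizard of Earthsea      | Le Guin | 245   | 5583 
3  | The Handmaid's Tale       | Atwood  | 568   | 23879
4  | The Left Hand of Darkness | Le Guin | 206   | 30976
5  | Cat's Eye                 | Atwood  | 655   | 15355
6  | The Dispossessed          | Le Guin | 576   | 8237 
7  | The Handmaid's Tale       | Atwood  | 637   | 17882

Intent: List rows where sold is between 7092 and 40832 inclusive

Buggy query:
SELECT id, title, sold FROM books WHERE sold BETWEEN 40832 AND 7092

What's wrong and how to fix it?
Bug: The bounds are reversed; BETWEEN a AND b requires a <= b to match anything

Fix: Swap the bounds so the smaller value comes first

Corrected query:
SELECT id, title, sold FROM books WHERE sold BETWEEN 7092 AND 40832

Result:
id | title                     | sold 
---+---------------------------+------
3  | The Handmaid's Tale       | 23879
4  | The Left Hand of Darkness | 30976
5  | Cat's Eye                 | 15355
6  | The Dispossessed          | 8237 
7  | The Handmaid's Tale       | 17882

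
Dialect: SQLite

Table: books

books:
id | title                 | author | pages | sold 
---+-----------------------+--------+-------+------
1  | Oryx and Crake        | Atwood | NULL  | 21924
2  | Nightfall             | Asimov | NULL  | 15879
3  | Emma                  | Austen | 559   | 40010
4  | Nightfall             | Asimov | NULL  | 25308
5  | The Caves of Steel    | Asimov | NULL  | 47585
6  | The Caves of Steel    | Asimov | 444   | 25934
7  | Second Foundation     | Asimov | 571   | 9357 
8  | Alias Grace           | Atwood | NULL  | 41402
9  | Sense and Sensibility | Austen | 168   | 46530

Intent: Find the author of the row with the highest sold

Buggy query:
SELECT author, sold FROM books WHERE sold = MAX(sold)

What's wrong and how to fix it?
Bug: MAX(sold) is an aggregate and cannot be used directly in WHERE

Fix: Wrap MAX in a scalar subquery so WHERE compares against a single value

Corrected query:
SELECT author, sold FROM books WHERE sold = (SELECT MAX(sold) FROM books)

Result:
author | sold 
-------+------
Asimov | 47585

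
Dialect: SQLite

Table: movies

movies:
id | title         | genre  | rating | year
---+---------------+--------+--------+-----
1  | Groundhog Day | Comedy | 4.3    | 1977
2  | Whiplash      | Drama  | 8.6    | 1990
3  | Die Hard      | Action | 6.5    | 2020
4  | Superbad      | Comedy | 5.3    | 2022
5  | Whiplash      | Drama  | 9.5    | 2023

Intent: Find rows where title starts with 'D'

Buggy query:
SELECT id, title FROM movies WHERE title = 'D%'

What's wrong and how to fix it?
Bug: Wildcards only work with LIKE; '=' treats '%' as a literal character

Fix: Replace '=' with LIKE so 'D%' is treated as a pattern

Corrected query:
SELECT id, title FROM movies WHERE title LIKE 'D%'

Result:
id | title   
---+---------
3  | Die Hard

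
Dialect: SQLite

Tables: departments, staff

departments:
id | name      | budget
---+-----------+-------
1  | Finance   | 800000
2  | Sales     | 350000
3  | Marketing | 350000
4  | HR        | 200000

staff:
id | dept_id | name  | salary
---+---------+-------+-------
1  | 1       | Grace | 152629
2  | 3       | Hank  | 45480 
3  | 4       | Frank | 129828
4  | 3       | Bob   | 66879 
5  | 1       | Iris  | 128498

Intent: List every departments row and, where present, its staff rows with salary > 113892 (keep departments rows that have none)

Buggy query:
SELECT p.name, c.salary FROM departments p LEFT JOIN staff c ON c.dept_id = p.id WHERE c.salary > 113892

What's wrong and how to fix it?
Bug: Filtering c.salary in WHERE discards the NULL rows produced by LEFT JOIN, turning it into an inner join

Fix: Move the right-table condition into the ON clause so unmatched parents are kept

Corrected query:
SELECT p.name, c.salary FROM departments p LEFT JOIN staff c ON c.dept_id = p.id AND c.salary > 113892

Result:
name      | salary
----------+-------
Finance   | 128498
Finance   | 152629
Sales     | NULL  
Marketing | NULL  
HR        | 129828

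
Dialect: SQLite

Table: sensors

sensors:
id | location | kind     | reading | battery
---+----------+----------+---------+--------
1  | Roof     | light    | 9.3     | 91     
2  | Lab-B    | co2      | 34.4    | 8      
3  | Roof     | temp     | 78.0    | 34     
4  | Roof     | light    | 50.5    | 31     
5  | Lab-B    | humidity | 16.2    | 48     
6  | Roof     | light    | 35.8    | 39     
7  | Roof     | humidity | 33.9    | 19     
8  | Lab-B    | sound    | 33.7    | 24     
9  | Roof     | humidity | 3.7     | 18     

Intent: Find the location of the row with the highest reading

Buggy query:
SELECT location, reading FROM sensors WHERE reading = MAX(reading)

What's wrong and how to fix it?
Bug: MAX(reading) is an aggregate and cannot be used directly in WHERE

Fix: Use a subquery: WHERE reading = (SELECT MAX(reading) FROM sensors)

Corrected query:
SELECT location, reading FROM sensors WHERE reading = (SELECT MAX(reading) FROM sensors)

Result:
location | reading
---------+--------
Roof     | 78     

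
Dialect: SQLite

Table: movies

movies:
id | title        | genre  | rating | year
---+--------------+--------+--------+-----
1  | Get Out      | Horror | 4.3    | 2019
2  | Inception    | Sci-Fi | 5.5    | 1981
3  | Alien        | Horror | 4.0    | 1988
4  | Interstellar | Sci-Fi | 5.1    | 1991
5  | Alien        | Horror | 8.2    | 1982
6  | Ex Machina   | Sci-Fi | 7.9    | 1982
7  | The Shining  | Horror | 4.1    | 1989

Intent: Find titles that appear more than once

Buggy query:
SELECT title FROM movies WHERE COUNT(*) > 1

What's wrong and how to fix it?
Bug: COUNT(*) is an aggregate and cannot be used in WHERE

Fix: GROUP BY title, then filter groups with HAVING COUNT(*) > 1

Corrected query:
SELECT title FROM movies GROUP BY title HAVING COUNT(*) > 1

Result:
title
-----
Alien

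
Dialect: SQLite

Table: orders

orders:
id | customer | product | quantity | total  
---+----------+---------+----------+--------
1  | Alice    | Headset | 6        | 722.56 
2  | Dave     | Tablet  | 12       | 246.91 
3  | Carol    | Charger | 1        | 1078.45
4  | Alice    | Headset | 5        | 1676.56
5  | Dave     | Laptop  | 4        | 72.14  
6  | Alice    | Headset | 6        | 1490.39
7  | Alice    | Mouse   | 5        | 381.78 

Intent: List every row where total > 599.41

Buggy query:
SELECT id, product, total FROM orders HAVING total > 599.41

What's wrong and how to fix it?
Bug: This is a non-aggregate query (no GROUP BY, no aggregates), so in SQLite the HAVING clause is invalid here; a row-level condition belongs in WHERE

Fix: Use WHERE for row-level filtering

Corrected query:
SELECT id, product, total FROM orders WHERE total > 599.41

Result:
id | product | total  
---+---------+--------
1  | Headset | 722.56 
3  | Charger | 1078.45
4  | Headset | 1676.56
6  | Headset | 1490.39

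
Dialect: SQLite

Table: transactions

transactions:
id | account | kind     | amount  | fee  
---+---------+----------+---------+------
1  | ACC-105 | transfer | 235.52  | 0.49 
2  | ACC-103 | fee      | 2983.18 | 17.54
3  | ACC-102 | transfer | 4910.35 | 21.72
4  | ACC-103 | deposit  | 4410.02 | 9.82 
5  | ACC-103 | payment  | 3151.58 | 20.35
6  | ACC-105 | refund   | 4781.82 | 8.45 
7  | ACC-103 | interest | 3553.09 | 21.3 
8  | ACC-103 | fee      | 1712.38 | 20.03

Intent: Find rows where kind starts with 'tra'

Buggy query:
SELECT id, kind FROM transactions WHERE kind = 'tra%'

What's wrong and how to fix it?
Bug: Wildcards only work with LIKE; '=' treats '%' as a literal character

Fix: Replace '=' with LIKE so 'tra%' is treated as a pattern

Corrected query:
SELECT id, kind FROM transactions WHERE kind LIKE 'tra%'

Result:
id | kind    
---+---------
1  | transfer
3  | transfer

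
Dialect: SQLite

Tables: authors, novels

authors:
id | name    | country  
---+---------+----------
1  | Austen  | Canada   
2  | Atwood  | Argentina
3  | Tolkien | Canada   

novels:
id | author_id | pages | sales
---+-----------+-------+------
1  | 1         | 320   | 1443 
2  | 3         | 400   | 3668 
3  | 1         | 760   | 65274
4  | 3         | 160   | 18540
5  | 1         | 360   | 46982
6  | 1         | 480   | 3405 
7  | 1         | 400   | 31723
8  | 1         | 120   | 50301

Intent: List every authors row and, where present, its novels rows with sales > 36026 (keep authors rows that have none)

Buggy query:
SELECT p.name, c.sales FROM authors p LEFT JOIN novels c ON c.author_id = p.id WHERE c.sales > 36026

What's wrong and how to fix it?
Bug: Filtering c.sales in WHERE discards the NULL rows produced by LEFT JOIN, turning it into an inner join

Fix: Put 'c.sales > 36026' in the JOIN's ON clause instead of WHERE

Corrected query:
SELECT p.name, c.sales FROM authors p LEFT JOIN novels c ON c.author_id = p.id AND c.sales > 36026

Result:
name    | sales
--------+------
Austen  | 46982
Austen  | 50301
Austen  | 65274
Atwood  | NULL 
Tolkien | NULL 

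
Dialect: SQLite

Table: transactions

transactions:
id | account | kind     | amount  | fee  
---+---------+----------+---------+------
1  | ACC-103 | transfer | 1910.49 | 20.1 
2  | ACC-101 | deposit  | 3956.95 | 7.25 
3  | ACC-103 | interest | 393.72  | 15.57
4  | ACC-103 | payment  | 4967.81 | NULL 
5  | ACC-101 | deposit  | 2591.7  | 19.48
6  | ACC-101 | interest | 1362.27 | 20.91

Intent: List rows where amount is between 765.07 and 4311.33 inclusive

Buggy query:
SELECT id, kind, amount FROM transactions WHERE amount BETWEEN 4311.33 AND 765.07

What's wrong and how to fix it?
Bug: BETWEEN expects the lower bound first; with 4311.33 AND 765.07 the range is empty

Fix: Swap the bounds so the smaller value comes first

Corrected query:
SELECT id, kind, amount FROM transactions WHERE amount BETWEEN 765.07 AND 4311.33

Result:
id | kind     | amount 
---+----------+--------
1  | transfer | 1910.49
2  | deposit  | 3956.95
5  | deposit  | 2591.7 
6  | interest | 1362.27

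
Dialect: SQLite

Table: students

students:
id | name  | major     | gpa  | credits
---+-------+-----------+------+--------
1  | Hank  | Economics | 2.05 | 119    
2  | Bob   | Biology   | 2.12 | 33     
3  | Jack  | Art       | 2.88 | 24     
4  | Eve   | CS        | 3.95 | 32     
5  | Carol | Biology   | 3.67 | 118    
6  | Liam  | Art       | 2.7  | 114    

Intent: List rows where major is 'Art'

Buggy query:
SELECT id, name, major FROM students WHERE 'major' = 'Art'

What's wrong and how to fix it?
Bug: Single quotes denote string literals in SQL; the column name is being compared as a constant string

Fix: Remove the quotes around the column name (or use double quotes for an identifier)

Corrected query:
SELECT id, name, major FROM students WHERE major = 'Art'

Result:
id | name | major
---+------+------
3  | Jack | Art  
6  | Liam | Art  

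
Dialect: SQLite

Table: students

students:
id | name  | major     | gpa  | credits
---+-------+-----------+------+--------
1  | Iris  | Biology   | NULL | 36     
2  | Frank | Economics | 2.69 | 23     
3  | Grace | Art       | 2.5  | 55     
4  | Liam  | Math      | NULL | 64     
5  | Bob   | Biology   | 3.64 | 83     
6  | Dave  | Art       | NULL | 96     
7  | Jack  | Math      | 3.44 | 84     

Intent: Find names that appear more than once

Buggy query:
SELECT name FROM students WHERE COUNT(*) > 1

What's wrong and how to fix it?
Bug: COUNT(*) is an aggregate and cannot be used in WHERE

Fix: Group first, then use HAVING for the count condition

Corrected query:
SELECT name FROM students GROUP BY name HAVING COUNT(*) > 1

Result:
(no rows)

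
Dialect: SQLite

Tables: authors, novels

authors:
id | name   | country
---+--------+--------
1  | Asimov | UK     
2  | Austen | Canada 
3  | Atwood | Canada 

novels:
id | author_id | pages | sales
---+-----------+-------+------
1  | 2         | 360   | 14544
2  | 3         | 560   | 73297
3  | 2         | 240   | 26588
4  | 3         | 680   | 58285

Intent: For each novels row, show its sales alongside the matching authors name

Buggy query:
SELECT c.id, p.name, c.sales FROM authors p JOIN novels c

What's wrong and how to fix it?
Bug: Missing join condition: each novels row is matched to all authors rows instead of just its own

Fix: Specify the join condition linking the foreign key to the parent id

Corrected query:
SELECT c.id, p.name, c.sales FROM authors p JOIN novels c ON c.author_id = p.id

Result:
id | name   | sales
---+--------+------
1  | Austen | 14544
2  | Atwood | 73297
3  | Austen | 26588
4  | Atwood | 58285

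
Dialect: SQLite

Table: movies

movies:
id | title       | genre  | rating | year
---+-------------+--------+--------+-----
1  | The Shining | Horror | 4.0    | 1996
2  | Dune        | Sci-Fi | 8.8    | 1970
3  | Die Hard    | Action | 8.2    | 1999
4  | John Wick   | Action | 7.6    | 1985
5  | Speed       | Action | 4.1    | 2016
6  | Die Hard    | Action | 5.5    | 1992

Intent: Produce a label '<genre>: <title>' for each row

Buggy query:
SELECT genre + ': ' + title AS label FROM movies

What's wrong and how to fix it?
Bug: SQLite uses || for string concatenation; + coerces text to numbers (yielding 0)

Fix: Replace + with || to concatenate text

Corrected query:
SELECT genre || ': ' || title AS label FROM movies

Result:
label              
-------------------
Horror: The Shining
Sci-Fi: Dune       
Action: Die Hard   
Action: John Wick  
Action: Speed      
Action: Die Hard   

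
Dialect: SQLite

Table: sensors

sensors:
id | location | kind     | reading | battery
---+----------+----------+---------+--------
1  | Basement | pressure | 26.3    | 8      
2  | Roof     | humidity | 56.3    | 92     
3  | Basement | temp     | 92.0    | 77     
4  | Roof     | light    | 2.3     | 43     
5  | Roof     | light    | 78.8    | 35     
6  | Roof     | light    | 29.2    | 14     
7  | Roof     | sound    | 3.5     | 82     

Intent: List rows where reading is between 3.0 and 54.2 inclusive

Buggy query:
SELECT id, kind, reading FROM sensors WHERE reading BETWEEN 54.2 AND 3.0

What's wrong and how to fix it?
Bug: The bounds are reversed; BETWEEN a AND b requires a <= b to match anything

Fix: Swap the bounds so the smaller value comes first

Corrected query:
SELECT id, kind, reading FROM sensors WHERE reading BETWEEN 3.0 AND 54.2

Result:
id | kind     | reading
---+----------+--------
1  | pressure | 26.3   
6  | light    | 29.2   
7  | sound    | 3.5    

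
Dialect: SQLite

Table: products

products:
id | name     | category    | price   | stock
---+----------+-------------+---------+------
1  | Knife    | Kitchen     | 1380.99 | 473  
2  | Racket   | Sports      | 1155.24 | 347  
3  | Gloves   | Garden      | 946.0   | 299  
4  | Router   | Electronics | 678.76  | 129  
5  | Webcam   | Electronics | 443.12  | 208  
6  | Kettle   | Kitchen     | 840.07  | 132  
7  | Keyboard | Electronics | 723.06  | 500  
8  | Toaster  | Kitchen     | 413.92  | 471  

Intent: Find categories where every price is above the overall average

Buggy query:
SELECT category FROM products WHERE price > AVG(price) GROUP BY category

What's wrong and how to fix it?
Bug: WHERE evaluates per row before aggregation, so AVG() is unavailable

Fix: Use a subquery for AVG and a HAVING MIN(...) filter so the condition holds for every row in the group

Corrected query:
SELECT category FROM products GROUP BY category HAVING MIN(price) > (SELECT AVG(price) FROM products)

Result:
category
--------
Garden  
Sports  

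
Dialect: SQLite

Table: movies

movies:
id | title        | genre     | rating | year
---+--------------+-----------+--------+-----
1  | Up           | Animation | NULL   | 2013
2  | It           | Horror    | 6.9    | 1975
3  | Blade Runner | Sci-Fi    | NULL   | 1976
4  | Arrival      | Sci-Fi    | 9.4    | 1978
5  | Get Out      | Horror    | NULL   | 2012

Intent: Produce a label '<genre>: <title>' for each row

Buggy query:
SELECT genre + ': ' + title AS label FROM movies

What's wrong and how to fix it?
Bug: '+' is numeric addition; on text columns SQLite converts them to 0 instead of concatenating

Fix: Use the || operator for string concatenation

Corrected query:
SELECT genre || ': ' || title AS label FROM movies

Result:
label               
--------------------
Animation: Up       
Horror: It          
Sci-Fi: Blade Runner
Sci-Fi: Arrival     
Horror: Get Out     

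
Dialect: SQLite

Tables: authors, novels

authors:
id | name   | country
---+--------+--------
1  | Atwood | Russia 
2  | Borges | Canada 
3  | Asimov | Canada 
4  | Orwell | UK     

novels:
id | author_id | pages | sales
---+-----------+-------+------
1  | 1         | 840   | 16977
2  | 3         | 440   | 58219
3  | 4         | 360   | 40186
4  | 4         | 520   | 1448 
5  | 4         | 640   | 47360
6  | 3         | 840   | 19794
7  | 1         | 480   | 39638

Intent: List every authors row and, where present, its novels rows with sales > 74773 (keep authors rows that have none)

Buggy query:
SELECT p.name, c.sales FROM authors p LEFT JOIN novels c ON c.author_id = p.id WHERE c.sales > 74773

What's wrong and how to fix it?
Bug: A WHERE condition on the right-hand table after LEFT JOIN drops unmatched parents

Fix: Put 'c.sales > 74773' in the JOIN's ON clause instead of WHERE

Corrected query:
SELECT p.name, c.sales FROM authors p LEFT JOIN novels c ON c.author_id = p.id AND c.sales > 74773

Result:
name   | sales
-------+------
Atwood | NULL 
Borges | NULL 
Asimov | NULL 
Orwell | NULL 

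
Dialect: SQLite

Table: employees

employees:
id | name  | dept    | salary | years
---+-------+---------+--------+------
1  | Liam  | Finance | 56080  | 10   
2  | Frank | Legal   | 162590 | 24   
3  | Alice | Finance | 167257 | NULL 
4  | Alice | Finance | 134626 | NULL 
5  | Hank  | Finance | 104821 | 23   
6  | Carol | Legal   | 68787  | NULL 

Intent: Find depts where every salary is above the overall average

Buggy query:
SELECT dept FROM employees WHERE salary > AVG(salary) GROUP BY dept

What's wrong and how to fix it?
Bug: AVG() is an aggregate; it can't sit directly in WHERE

Fix: Use a subquery for AVG and a HAVING MIN(...) filter so the condition holds for every row in the group

Corrected query:
SELECT dept FROM employees GROUP BY dept HAVING MIN(salary) > (SELECT AVG(salary) FROM employees)

Result:
(no rows)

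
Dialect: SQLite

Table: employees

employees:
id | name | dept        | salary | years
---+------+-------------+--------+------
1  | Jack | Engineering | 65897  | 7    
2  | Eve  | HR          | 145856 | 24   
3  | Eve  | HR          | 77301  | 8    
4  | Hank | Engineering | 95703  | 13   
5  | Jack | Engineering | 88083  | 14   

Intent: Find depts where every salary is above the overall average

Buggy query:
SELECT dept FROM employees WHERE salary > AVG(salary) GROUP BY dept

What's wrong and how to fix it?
Bug: WHERE evaluates per row before aggregation, so AVG() is unavailable

Fix: Use a subquery for AVG and a HAVING MIN(...) filter so the condition holds for every row in the group

Corrected query:
SELECT dept FROM employees GROUP BY dept HAVING MIN(salary) > (SELECT AVG(salary) FROM employees)

Result:
(no rows)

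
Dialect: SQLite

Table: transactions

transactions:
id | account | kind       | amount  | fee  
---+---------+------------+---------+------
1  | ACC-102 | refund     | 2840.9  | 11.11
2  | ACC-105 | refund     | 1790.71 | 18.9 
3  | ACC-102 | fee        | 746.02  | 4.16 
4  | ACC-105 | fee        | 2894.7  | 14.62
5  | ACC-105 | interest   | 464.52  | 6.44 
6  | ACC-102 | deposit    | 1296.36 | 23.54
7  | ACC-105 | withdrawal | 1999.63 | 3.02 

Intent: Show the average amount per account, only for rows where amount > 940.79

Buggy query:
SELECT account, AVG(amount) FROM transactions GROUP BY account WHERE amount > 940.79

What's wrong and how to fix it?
Bug: WHERE cannot follow GROUP BY

Fix: Move the WHERE clause before GROUP BY

Corrected query:
SELECT account, AVG(amount) FROM transactions WHERE amount > 940.79 GROUP BY account

Result:
account | AVG(amount)
--------+------------
ACC-102 | 2068.63    
ACC-105 | 2228.346667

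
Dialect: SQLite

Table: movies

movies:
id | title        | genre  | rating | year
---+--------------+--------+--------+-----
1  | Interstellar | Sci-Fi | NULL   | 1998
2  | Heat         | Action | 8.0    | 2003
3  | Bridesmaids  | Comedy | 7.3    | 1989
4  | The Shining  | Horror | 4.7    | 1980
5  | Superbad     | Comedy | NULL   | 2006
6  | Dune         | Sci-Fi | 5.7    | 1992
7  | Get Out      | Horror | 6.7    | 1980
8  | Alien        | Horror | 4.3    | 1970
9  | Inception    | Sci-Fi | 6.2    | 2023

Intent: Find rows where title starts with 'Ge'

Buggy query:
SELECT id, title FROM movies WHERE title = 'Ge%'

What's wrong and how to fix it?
Bug: Wildcards only work with LIKE; '=' treats '%' as a literal character

Fix: Replace '=' with LIKE so 'Ge%' is treated as a pattern

Corrected query:
SELECT id, title FROM movies WHERE title LIKE 'Ge%'

Result:
id | title  
---+--------
7  | Get Out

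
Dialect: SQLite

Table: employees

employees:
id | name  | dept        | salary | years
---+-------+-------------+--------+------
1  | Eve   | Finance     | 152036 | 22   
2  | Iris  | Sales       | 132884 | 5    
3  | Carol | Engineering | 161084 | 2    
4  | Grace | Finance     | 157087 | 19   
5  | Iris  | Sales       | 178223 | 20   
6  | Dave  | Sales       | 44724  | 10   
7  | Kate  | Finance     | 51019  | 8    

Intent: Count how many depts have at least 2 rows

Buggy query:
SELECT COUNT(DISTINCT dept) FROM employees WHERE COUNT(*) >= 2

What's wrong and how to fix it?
Bug: COUNT(*) cannot appear in WHERE; the per-group count doesn't exist yet

Fix: Use a subquery that GROUPs and filters with HAVING, then count its rows

Corrected query:
SELECT COUNT(*) FROM (SELECT dept FROM employees GROUP BY dept HAVING COUNT(*) >= 2)

Result:
COUNT(*)
--------
2       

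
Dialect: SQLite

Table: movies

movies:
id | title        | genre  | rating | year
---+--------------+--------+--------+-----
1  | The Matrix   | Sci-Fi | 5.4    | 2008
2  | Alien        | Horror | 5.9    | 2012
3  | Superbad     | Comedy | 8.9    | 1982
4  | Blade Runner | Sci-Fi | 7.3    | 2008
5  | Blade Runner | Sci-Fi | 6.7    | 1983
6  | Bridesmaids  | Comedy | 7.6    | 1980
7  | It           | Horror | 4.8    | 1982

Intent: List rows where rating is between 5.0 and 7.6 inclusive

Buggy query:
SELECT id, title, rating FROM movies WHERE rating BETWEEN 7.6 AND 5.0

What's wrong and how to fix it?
Bug: BETWEEN expects the lower bound first; with 7.6 AND 5.0 the range is empty

Fix: Swap the bounds so the smaller value comes first

Corrected query:
SELECT id, title, rating FROM movies WHERE rating BETWEEN 5.0 AND 7.6

Result:
id | title        | rating
---+--------------+-------
1  | The Matrix   | 5.4   
2  | Alien        | 5.9   
4  | Blade Runner | 7.3   
5  | Blade Runner | 6.7   
6  | Bridesmaids  | 7.6   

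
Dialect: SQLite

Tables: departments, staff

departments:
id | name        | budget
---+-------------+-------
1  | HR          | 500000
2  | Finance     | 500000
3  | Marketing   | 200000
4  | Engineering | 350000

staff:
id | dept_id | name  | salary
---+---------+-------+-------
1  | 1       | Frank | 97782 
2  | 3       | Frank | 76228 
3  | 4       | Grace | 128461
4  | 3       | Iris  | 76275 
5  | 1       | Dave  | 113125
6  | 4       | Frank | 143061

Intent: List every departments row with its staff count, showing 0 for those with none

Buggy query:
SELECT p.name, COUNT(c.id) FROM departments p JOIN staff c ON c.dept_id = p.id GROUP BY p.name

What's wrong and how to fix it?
Bug: INNER JOIN drops departments rows that have no matching staff rows

Fix: Switch to LEFT JOIN to retain unmatched parent rows

Corrected query:
SELECT p.name, COUNT(c.id) FROM departments p LEFT JOIN staff c ON c.dept_id = p.id GROUP BY p.name

Result:
name        | COUNT(c.id)
------------+------------
Engineering | 2          
Finance     | 0          
HR          | 2          
Marketing   | 2          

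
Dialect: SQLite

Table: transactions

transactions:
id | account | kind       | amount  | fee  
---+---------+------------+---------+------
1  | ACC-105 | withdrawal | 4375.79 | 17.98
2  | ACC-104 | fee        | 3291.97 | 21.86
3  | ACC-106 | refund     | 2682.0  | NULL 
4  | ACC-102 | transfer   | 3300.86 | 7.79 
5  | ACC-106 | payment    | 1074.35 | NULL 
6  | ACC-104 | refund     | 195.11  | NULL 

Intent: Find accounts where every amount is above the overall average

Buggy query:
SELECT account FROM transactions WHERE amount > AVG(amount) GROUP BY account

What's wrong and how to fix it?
Bug: AVG() is an aggregate; it can't sit directly in WHERE

Fix: Compute the overall average in a scalar subquery and compare each group's MIN against it in HAVING

Corrected query:
SELECT account FROM transactions GROUP BY account HAVING MIN(amount) > (SELECT AVG(amount) FROM transactions)

Result:
account
-------
ACC-102
ACC-105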